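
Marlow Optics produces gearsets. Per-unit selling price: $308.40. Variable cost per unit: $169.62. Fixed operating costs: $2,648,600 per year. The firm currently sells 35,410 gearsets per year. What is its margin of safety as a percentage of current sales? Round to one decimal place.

Contribution margin per unit = $308.40 − $169.62 = $138.78. Break-even units = $2,648,600 ÷ $138.78 = 19,084.88; break-even revenue = 19,084.88 × $308.40 = $5,885,777.78.
Current sales = 35,410 × $308.40 = $10,920,444.00.
Margin of safety = ($10,920,444.00 − $5,885,777.78) ÷ $10,920,444.00 = 46.1%.

46.1%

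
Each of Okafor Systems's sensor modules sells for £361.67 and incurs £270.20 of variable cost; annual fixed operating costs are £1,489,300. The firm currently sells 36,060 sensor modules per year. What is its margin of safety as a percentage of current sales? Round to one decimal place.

54.8%

Unit CM = price − variable cost = £361.67 − £270.20 = £91.47. Break-even units = £1,489,300 ÷ £91.47 = 16,281.84; break-even revenue = 16,281.84 × £361.67 = £5,888,653.45.
Current sales = 36,060 × £361.67 = £13,041,820.20.
Margin of safety = (£13,041,820.20 − £5,888,653.45) ÷ £13,041,820.20 = 54.8%.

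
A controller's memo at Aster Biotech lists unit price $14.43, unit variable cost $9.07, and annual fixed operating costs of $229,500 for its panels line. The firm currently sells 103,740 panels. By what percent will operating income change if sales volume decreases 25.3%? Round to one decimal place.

-43.1%

Contribution at this volume is 103,740 × $5.36 = $556,046.40.
Subtracting fixed costs: EBIT = $556,046.40 − $229,500 = $326,546.40.
So DOL = total CM / EBIT = $556,046.40 / $326,546.40 = 1.7028.
%ΔEBIT = DOL × %ΔSales = 1.7028 × -25.3% = -43.1%.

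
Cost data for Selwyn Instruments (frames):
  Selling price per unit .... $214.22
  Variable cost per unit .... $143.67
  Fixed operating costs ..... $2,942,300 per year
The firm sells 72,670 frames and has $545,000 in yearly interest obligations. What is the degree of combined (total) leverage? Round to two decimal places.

Contribution at this volume is 72,670 × $70.55 = $5,126,868.50.
Operating income = contribution − fixed costs = $5,126,868.50 − $2,942,300 = $2,184,568.50. Interest = $545,000.00.
DOL = $5,126,868.50 ÷ $2,184,568.50 = 2.3469; DFL = $2,184,568.50 ÷ $1,639,568.50 = 1.3324.
DCL = DOL × DFL = 2.3469 × 1.3324 = 3.1270.

3.13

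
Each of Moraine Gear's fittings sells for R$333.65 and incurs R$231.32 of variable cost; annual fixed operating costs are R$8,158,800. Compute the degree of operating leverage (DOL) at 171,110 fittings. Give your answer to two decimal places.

1.87

Contribution at this volume is 171,110 × R$102.33 = R$17,509,686.30.
Subtracting fixed costs: EBIT = R$17,509,686.30 − R$8,158,800 = R$9,350,886.30.
Degree of operating leverage = R$17,509,686.30 / R$9,350,886.30 = 1.8725.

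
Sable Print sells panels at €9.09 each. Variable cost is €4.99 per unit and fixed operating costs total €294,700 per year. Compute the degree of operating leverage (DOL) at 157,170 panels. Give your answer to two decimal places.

Contribution at this volume is 157,170 × €4.10 = €644,397.00.
Operating income = contribution − fixed costs = €644,397.00 − €294,700 = €349,697.00.
DOL = contribution ÷ EBIT = €644,397.00 ÷ €349,697.00 = 1.8427.

1.84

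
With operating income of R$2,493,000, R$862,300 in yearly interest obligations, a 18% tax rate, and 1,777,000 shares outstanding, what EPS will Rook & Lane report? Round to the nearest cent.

Pre-tax income = R$2,493,000 − R$862,300.00 = R$1,630,700.00.
Net income = R$1,630,700.00 × (1 − 0.18) = R$1,337,174.00.
EPS = R$1,337,174.00 ÷ 1,777,000 = R$0.75.

R$0.75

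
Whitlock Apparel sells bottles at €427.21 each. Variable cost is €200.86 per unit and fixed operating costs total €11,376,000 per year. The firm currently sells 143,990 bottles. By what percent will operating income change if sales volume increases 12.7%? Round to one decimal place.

At 143,990 units, contribution = 143,990 × €226.35 = €32,592,136.50.
Operating income = contribution − fixed costs = €32,592,136.50 − €11,376,000 = €21,216,136.50.
So DOL = total CM / EBIT = €32,592,136.50 / €21,216,136.50 = 1.5362.
Operating income changes by 1.5362 × +12.7% = +19.5%.

+19.5%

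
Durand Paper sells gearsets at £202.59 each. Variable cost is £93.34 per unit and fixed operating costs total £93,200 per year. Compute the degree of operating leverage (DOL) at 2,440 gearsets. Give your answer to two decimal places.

1.54

Total contribution margin = 2,440 × £109.25 = £266,570.00.
EBIT = £266,570.00 − £93,200 = £173,370.00.
DOL = contribution ÷ EBIT = £266,570.00 ÷ £173,370.00 = 1.5376.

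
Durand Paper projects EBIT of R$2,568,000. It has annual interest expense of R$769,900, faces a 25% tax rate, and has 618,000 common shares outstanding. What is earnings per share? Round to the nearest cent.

R$2.18

Interest = R$769,900.00, so EBT = R$2,568,000 − R$769,900.00 = R$1,798,100.00.
Net income = R$1,798,100.00 × (1 − 0.25) = R$1,348,575.00.
EPS = R$1,348,575.00 ÷ 618,000 = R$2.18.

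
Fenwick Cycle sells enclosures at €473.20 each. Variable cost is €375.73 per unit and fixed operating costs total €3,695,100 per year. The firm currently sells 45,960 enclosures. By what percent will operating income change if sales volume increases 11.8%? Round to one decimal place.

At 45,960 units, contribution = 45,960 × €97.47 = €4,479,721.20.
EBIT = €4,479,721.20 − €3,695,100 = €784,621.20.
DOL = contribution ÷ EBIT = €4,479,721.20 ÷ €784,621.20 = 5.7094.
Operating income changes by 5.7094 × +11.8% = +67.4%.

+67.4%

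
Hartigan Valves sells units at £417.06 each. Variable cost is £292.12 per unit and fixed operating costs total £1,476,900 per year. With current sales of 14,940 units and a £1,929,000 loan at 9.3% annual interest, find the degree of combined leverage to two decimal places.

8.88

Total contribution margin = 14,940 × £124.94 = £1,866,603.60.
EBIT = £1,866,603.60 − £1,476,900 = £389,703.60. Interest = £179,397.00.
DOL = £1,866,603.60 ÷ £389,703.60 = 4.7898; DFL = £389,703.60 ÷ £210,306.60 = 1.8530.
DCL = DOL × DFL = 4.7898 × 1.8530 = 8.8755.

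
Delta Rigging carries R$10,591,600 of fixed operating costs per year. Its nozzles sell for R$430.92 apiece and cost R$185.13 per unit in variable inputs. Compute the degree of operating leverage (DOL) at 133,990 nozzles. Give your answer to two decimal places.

Contribution at this volume is 133,990 × R$245.79 = R$32,933,402.10.
EBIT = R$32,933,402.10 − R$10,591,600 = R$22,341,802.10.
So DOL = total CM / EBIT = R$32,933,402.10 / R$22,341,802.10 = 1.4741.

1.47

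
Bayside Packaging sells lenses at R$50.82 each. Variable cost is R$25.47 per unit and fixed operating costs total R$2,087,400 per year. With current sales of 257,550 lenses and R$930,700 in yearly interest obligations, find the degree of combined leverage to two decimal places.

1.86

Total contribution margin = 257,550 × R$25.35 = R$6,528,892.50.
EBIT = R$6,528,892.50 − R$2,087,400 = R$4,441,492.50. Interest = R$930,700.00.
DOL = R$6,528,892.50 ÷ R$4,441,492.50 = 1.4700; DFL = R$4,441,492.50 ÷ R$3,510,792.50 = 1.2651.
DCL = DOL × DFL = 1.4700 × 1.2651 = 1.8597.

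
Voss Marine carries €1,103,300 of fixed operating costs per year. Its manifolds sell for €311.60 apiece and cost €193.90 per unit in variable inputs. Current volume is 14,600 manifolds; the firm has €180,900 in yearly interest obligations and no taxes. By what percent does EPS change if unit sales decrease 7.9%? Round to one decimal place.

Total contribution margin = 14,600 × €117.70 = €1,718,420.00.
Subtracting fixed costs: EBIT = €1,718,420.00 − €1,103,300 = €615,120.00.
After interest of €180,900.00, pre-tax earnings = €434,220.00.
Degree of combined leverage = contribution ÷ (EBIT − I) = €1,718,420.00 ÷ €434,220.00 = 3.9575.
%ΔEPS = DCL × %ΔSales = 3.9575 × -7.9% = -31.3%.

-31.3%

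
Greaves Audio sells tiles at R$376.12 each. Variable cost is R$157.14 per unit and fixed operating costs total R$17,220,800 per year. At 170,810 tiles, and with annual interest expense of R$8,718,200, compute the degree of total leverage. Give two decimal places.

3.26

At 170,810 units, contribution = 170,810 × R$218.98 = R$37,403,973.80.
EBIT = R$37,403,973.80 − R$17,220,800 = R$20,183,173.80. Interest = R$8,718,200.00.
DOL = R$37,403,973.80 ÷ R$20,183,173.80 = 1.8532; DFL = R$20,183,173.80 ÷ R$11,464,973.80 = 1.7604.
Combined leverage = 1.8532 × 1.7604 = 3.2624.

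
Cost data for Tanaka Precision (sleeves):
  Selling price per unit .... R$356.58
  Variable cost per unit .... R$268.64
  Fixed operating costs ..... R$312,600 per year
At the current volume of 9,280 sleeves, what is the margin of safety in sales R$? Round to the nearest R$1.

R$2,041,529

Each unit contributes R$356.58 − R$268.64 = R$87.94. Break-even units = R$312,600 ÷ R$87.94 = 3,554.70; break-even revenue = 3,554.70 × R$356.58 = R$1,267,533.64.
Actual sales revenue = 9,280 × R$356.58 = R$3,309,062.40.
Margin of safety = R$3,309,062.40 − R$1,267,533.64 = R$2,041,529.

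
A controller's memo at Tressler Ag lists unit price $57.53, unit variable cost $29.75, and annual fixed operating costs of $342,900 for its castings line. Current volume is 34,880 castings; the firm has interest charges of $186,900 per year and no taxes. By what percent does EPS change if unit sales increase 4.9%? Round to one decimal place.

+10.8%

At 34,880 units, contribution = 34,880 × $27.78 = $968,966.40.
EBIT = $968,966.40 − $342,900 = $626,066.40.
Interest = $186,900.00, so EBIT − I = $439,166.40.
DCL = total CM / (EBIT − I) = $968,966.40 / $439,166.40 = 2.2064.
EPS therefore changes by 2.2064 × (+4.9%) = +10.8%.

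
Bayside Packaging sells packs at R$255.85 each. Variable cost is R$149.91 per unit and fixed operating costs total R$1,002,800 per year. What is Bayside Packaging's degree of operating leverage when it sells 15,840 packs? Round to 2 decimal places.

Total contribution margin = 15,840 × R$105.94 = R$1,678,089.60.
EBIT = R$1,678,089.60 − R$1,002,800 = R$675,289.60.
DOL = contribution ÷ EBIT = R$1,678,089.60 ÷ R$675,289.60 = 2.4850.

2.48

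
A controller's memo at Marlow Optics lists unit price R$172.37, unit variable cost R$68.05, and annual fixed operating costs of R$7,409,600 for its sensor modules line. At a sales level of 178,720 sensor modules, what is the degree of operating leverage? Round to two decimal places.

1.66

Total contribution margin = 178,720 × R$104.32 = R$18,644,070.40.
Operating income = contribution − fixed costs = R$18,644,070.40 − R$7,409,600 = R$11,234,470.40.
Degree of operating leverage = R$18,644,070.40 / R$11,234,470.40 = 1.6595.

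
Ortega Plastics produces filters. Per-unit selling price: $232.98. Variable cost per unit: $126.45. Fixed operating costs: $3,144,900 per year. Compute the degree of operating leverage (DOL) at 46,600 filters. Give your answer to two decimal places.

2.73

At 46,600 units, contribution = 46,600 × $106.53 = $4,964,298.00.
Operating income = contribution − fixed costs = $4,964,298.00 − $3,144,900 = $1,819,398.00.
Degree of operating leverage = $4,964,298.00 / $1,819,398.00 = 2.7285.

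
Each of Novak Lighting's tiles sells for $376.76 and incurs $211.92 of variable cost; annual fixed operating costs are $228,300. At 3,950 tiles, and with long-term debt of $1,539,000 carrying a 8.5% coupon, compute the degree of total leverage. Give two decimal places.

2.23

At 3,950 units, contribution = 3,950 × $164.84 = $651,118.00.
EBIT = $651,118.00 − $228,300 = $422,818.00. Interest = $130,815.00.
DOL = $651,118.00 ÷ $422,818.00 = 1.5399; DFL = $422,818.00 ÷ $292,003.00 = 1.4480.
DCL = DOL × DFL = 1.5399 × 1.4480 = 2.2298.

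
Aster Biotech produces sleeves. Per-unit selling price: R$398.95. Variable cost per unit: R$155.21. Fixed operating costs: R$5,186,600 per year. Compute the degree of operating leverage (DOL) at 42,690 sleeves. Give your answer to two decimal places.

1.99

Total contribution margin = 42,690 × R$243.74 = R$10,405,260.60.
Operating income = contribution − fixed costs = R$10,405,260.60 − R$5,186,600 = R$5,218,660.60.
Degree of operating leverage = R$10,405,260.60 / R$5,218,660.60 = 1.9939.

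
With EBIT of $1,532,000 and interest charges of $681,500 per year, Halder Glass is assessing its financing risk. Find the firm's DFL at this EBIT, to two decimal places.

1.80

Interest = $681,500.00.
Degree of financial leverage = EBIT / (EBIT − interest) = $1,532,000 / $850,500.00 = 1.8013.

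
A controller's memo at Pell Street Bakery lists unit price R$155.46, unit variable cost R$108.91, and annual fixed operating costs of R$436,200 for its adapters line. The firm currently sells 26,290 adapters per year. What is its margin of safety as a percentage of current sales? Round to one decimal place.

64.4%

Unit CM = price − variable cost = R$155.46 − R$108.91 = R$46.55. Break-even units = R$436,200 ÷ R$46.55 = 9,370.57; break-even revenue = 9,370.57 × R$155.46 = R$1,456,748.70.
Actual sales revenue = 26,290 × R$155.46 = R$4,087,043.40.
Margin of safety = (R$4,087,043.40 − R$1,456,748.70) ÷ R$4,087,043.40 = 64.4%.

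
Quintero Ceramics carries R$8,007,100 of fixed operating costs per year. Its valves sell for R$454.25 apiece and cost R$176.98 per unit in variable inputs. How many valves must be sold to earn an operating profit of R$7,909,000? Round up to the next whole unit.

Each unit contributes R$454.25 − R$176.98 = R$277.27.
Need Q such that Q × R$277.27 − R$8,007,100 = R$7,909,000, i.e. Q = R$15,916,100 / R$277.27 = 57,402.89 → 57,403.

57,403 valves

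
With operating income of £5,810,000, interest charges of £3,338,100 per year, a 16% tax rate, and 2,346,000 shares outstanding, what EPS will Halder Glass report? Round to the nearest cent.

£0.89

Interest = £3,338,100.00, so EBT = £5,810,000 − £3,338,100.00 = £2,471,900.00.
Net income = £2,471,900.00 × (1 − 0.16) = £2,076,396.00.
EPS = £2,076,396.00 ÷ 2,346,000 = £0.89.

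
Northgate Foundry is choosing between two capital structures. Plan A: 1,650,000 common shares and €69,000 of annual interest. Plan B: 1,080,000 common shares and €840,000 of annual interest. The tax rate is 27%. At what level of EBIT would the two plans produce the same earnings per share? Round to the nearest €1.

€2,300,842

Set EPS_A = EPS_B: (EBIT − €69,000)(1 − 0.27) ÷ 1,650,000 = (EBIT − €840,000)(1 − 0.27) ÷ 1,080,000.
Cancelling (1 − t) and cross-multiplying: 1,080,000·(EBIT − 69,000) = 1,650,000·(EBIT − 840,000).
Solving, EBIT = (840,000·1,650,000 − 69,000·1,080,000) / (1,650,000 − 1,080,000) = 1,311,480,000,000 / 570,000 = 2,300,842.11.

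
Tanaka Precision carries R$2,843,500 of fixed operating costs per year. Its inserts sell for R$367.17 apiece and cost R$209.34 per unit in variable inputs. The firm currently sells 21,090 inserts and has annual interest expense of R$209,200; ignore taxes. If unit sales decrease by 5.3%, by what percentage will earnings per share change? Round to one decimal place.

Total contribution margin = 21,090 × R$157.83 = R$3,328,634.70.
Operating income = contribution − fixed costs = R$3,328,634.70 − R$2,843,500 = R$485,134.70.
Interest = R$209,200.00, so EBIT − I = R$275,934.70.
DCL = total CM / (EBIT − I) = R$3,328,634.70 / R$275,934.70 = 12.0631.
%ΔEPS = DCL × %ΔSales = 12.0631 × -5.3% = -63.9%.

-63.9%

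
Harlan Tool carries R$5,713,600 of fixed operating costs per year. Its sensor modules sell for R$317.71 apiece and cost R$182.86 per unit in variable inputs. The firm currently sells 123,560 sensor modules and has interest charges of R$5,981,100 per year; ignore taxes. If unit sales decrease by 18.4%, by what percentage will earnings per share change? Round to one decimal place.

At 123,560 units, contribution = 123,560 × R$134.85 = R$16,662,066.00.
Subtracting fixed costs: EBIT = R$16,662,066.00 − R$5,713,600 = R$10,948,466.00.
After interest of R$5,981,100.00, pre-tax earnings = R$4,967,366.00.
Degree of combined leverage = contribution ÷ (EBIT − I) = R$16,662,066.00 ÷ R$4,967,366.00 = 3.3543.
%ΔEPS = DCL × %ΔSales = 3.3543 × -18.4% = -61.7%.

-61.7%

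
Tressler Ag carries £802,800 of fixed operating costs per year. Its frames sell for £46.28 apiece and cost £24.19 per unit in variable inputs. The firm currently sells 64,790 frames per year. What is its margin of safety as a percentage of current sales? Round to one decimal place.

43.9%

Unit CM = price − variable cost = £46.28 − £24.19 = £22.09. Break-even units = £802,800 ÷ £22.09 = 36,342.24; break-even revenue = 36,342.24 × £46.28 = £1,681,918.70.
Actual sales revenue = 64,790 × £46.28 = £2,998,481.20.
Margin of safety = (£2,998,481.20 − £1,681,918.70) ÷ £2,998,481.20 = 43.9%.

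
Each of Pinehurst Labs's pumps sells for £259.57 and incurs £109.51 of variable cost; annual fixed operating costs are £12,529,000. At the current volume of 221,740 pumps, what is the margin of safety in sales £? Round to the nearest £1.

Unit CM = price − variable cost = £259.57 − £109.51 = £150.06. Break-even units = £12,529,000 ÷ £150.06 = 83,493.27; break-even revenue = 83,493.27 × £259.57 = £21,672,347.93.
Actual sales revenue = 221,740 × £259.57 = £57,557,051.80.
Margin of safety = £57,557,051.80 − £21,672,347.93 = £35,884,704.

£35,884,704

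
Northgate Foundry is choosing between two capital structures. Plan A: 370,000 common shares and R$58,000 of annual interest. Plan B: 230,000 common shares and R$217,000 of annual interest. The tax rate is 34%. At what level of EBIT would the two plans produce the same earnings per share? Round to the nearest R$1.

At indifference, (EBIT − 58,000)(1 − t)/370,000 = (EBIT − 217,000)(1 − t)/230,000.
The (1 − t) factor cancels: (EBIT − 58,000) × 230,000 = (EBIT − 217,000) × 370,000.
Solving, EBIT = (217,000·370,000 − 58,000·230,000) / (370,000 − 230,000) = 66,950,000,000 / 140,000 = 478,214.29.

R$478,214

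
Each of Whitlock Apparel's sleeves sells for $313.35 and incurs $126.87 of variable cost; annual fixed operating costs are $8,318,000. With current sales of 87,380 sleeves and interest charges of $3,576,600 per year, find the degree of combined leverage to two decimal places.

3.70

At 87,380 units, contribution = 87,380 × $186.48 = $16,294,622.40.
Subtracting fixed costs: EBIT = $16,294,622.40 − $8,318,000 = $7,976,622.40. Interest = $3,576,600.00, so EBIT − I = $4,400,022.40.
Degree of total leverage = total CM / (EBIT − interest) = $16,294,622.40 / $4,400,022.40 = 3.7033.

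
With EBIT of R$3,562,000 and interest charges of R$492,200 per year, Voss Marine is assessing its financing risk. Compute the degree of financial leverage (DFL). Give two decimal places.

Interest = R$492,200.00.
Degree of financial leverage = EBIT / (EBIT − interest) = R$3,562,000 / R$3,069,800.00 = 1.1603.

1.16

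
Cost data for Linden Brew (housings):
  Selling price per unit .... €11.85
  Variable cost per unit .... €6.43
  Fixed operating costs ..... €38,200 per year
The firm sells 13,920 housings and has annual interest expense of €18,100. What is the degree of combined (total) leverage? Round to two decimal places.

Total contribution margin = 13,920 × €5.42 = €75,446.40.
Operating income = contribution − fixed costs = €75,446.40 − €38,200 = €37,246.40. Interest = €18,100.00.
DOL = €75,446.40 ÷ €37,246.40 = 2.0256; DFL = €37,246.40 ÷ €19,146.40 = 1.9453.
DCL = DOL × DFL = 2.0256 × 1.9453 = 3.9404.

3.94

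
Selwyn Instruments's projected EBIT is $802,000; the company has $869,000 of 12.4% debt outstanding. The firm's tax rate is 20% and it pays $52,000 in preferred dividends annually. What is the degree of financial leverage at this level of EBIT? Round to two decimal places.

1.27

Annual interest charges come to $107,756.00.
Preferred dividends grossed up pre-tax: $52,000 / (1 − 0.20) = $65,000.00.
DFL = EBIT ÷ [EBIT − I − D_p/(1−t)] = $802,000 ÷ [$802,000 − $107,756.00 − $65,000.00] = $802,000 ÷ $629,244.00 = 1.2745.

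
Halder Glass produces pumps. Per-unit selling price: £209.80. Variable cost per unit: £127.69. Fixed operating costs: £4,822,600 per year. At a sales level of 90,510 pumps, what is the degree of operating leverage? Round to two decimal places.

2.85

Contribution at this volume is 90,510 × £82.11 = £7,431,776.10.
EBIT = £7,431,776.10 − £4,822,600 = £2,609,176.10.
So DOL = total CM / EBIT = £7,431,776.10 / £2,609,176.10 = 2.8483.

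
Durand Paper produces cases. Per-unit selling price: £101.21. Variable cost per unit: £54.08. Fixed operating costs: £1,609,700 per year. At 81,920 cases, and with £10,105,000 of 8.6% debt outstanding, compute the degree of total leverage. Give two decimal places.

At 81,920 units, contribution = 81,920 × £47.13 = £3,860,889.60.
EBIT = £3,860,889.60 − £1,609,700 = £2,251,189.60. Interest = £869,030.00, so EBIT − I = £1,382,159.60.
DCL = contribution ÷ (EBIT − I) = £3,860,889.60 ÷ £1,382,159.60 = 2.7934.

2.79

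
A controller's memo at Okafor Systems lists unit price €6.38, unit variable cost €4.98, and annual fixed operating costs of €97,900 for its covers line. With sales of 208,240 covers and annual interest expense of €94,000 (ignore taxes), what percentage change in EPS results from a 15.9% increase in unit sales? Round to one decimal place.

Contribution at this volume is 208,240 × €1.40 = €291,536.00.
Subtracting fixed costs: EBIT = €291,536.00 − €97,900 = €193,636.00.
Interest = €94,000.00, so EBIT − I = €99,636.00.
DCL = total CM / (EBIT − I) = €291,536.00 / €99,636.00 = 2.9260.
EPS therefore changes by 2.9260 × (+15.9%) = +46.5%.

+46.5%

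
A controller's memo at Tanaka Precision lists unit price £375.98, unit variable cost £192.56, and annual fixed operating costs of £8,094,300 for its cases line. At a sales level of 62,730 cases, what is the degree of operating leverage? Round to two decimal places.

3.37

Contribution at this volume is 62,730 × £183.42 = £11,505,936.60.
Operating income = contribution − fixed costs = £11,505,936.60 − £8,094,300 = £3,411,636.60.
DOL = contribution ÷ EBIT = £11,505,936.60 ÷ £3,411,636.60 = 3.3726.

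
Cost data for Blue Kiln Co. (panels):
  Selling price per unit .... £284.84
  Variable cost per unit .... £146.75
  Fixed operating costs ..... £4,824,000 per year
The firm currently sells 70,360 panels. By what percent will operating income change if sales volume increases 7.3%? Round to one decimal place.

At 70,360 units, contribution = 70,360 × £138.09 = £9,716,012.40.
Operating income = contribution − fixed costs = £9,716,012.40 − £4,824,000 = £4,892,012.40.
So DOL = total CM / EBIT = £9,716,012.40 / £4,892,012.40 = 1.9861.
So EBIT moves 1.9861 × (+7.3%) = +14.5%.

+14.5%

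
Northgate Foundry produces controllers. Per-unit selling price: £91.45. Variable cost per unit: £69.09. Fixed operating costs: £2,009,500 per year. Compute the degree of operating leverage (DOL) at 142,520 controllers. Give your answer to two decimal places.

2.71

At 142,520 units, contribution = 142,520 × £22.36 = £3,186,747.20.
Subtracting fixed costs: EBIT = £3,186,747.20 − £2,009,500 = £1,177,247.20.
So DOL = total CM / EBIT = £3,186,747.20 / £1,177,247.20 = 2.7069.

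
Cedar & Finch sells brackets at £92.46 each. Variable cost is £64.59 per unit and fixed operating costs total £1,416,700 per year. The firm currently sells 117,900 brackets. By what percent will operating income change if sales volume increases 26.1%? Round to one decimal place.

+45.9%

At 117,900 units, contribution = 117,900 × £27.87 = £3,285,873.00.
EBIT = £3,285,873.00 − £1,416,700 = £1,869,173.00.
So DOL = total CM / EBIT = £3,285,873.00 / £1,869,173.00 = 1.7579.
So EBIT moves 1.7579 × (+26.1%) = +45.9%.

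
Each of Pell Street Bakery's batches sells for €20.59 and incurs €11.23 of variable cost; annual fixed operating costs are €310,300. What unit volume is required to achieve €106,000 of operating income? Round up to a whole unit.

Contribution margin per unit = €20.59 − €11.23 = €9.36.
Required volume = (fixed costs + target profit) ÷ CM = (€310,300 + €106,000) ÷ €9.36 = 44,476.50, so 44,477 batches.

44,477 batches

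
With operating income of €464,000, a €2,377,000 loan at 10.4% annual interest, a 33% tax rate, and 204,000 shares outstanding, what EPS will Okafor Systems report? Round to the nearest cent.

€0.71

Pre-tax income = €464,000 − €247,208.00 = €216,792.00.
Net income = €216,792.00 × (1 − 0.33) = €145,250.64.
EPS = €145,250.64 ÷ 204,000 = €0.71.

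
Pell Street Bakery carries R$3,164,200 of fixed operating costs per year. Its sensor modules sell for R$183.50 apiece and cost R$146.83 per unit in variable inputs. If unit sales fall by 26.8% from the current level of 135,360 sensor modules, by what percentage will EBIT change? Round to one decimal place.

Contribution at this volume is 135,360 × R$36.67 = R$4,963,651.20.
Operating income = contribution − fixed costs = R$4,963,651.20 − R$3,164,200 = R$1,799,451.20.
Degree of operating leverage = R$4,963,651.20 / R$1,799,451.20 = 2.7584.
%ΔEBIT = DOL × %ΔSales = 2.7584 × -26.8% = -73.9%.

-73.9%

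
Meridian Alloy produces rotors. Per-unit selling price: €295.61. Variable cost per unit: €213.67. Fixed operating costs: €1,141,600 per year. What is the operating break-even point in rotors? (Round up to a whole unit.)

Contribution margin per unit = €295.61 − €213.67 = €81.94.
Units to break even: €1,141,600 ÷ €81.94 = 13,932.15, rounded up to 13,933.

13,933 rotors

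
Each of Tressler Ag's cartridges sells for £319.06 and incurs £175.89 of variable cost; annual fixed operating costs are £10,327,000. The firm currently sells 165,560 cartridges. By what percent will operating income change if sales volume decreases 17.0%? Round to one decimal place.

Contribution at this volume is 165,560 × £143.17 = £23,703,225.20.
Operating income = contribution − fixed costs = £23,703,225.20 − £10,327,000 = £13,376,225.20.
So DOL = total CM / EBIT = £23,703,225.20 / £13,376,225.20 = 1.7720.
So EBIT moves 1.7720 × (-17.0%) = -30.1%.

-30.1%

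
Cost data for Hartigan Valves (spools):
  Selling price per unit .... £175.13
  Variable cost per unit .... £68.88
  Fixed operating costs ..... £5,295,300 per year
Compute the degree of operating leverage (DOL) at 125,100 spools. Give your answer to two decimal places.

Contribution at this volume is 125,100 × £106.25 = £13,291,875.00.
EBIT = £13,291,875.00 − £5,295,300 = £7,996,575.00.
So DOL = total CM / EBIT = £13,291,875.00 / £7,996,575.00 = 1.6622.

1.66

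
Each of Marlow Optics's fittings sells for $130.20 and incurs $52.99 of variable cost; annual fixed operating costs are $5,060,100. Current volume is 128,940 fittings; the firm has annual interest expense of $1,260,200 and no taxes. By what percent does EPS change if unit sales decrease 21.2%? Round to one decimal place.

Contribution at this volume is 128,940 × $77.21 = $9,955,457.40.
Operating income = contribution − fixed costs = $9,955,457.40 − $5,060,100 = $4,895,357.40.
Interest = $1,260,200.00, so EBIT − I = $3,635,157.40.
DCL = total CM / (EBIT − I) = $9,955,457.40 / $3,635,157.40 = 2.7387.
%ΔEPS = DCL × %ΔSales = 2.7387 × -21.2% = -58.1%.

-58.1%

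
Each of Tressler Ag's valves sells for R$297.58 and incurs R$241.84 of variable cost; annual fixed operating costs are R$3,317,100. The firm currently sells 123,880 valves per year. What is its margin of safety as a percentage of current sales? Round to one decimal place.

Unit CM = price − variable cost = R$297.58 − R$241.84 = R$55.74. Break-even units = R$3,317,100 ÷ R$55.74 = 59,510.23; break-even revenue = 59,510.23 × R$297.58 = R$17,709,053.07.
Actual sales revenue = 123,880 × R$297.58 = R$36,864,210.40.
Margin of safety = (R$36,864,210.40 − R$17,709,053.07) ÷ R$36,864,210.40 = 52.0%.

52.0%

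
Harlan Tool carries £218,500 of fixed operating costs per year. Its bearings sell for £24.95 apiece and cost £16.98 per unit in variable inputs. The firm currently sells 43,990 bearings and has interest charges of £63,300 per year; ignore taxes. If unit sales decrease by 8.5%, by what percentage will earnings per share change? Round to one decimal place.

-43.3%

Total contribution margin = 43,990 × £7.97 = £350,600.30.
Subtracting fixed costs: EBIT = £350,600.30 − £218,500 = £132,100.30.
After interest of £63,300.00, pre-tax earnings = £68,800.30.
DCL = total CM / (EBIT − I) = £350,600.30 / £68,800.30 = 5.0959.
EPS therefore changes by 5.0959 × (-8.5%) = -43.3%.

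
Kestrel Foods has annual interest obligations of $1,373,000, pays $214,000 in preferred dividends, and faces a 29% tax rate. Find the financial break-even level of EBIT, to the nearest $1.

Grossing the preferred dividend up to pre-tax terms: $214,000 / (1 − 0.29) = $301,408.45.
EPS = 0 when EBIT covers interest plus the pre-tax preferred burden: $1,373,000 + $301,408.45 = $1,674,408.45.

$1,674,408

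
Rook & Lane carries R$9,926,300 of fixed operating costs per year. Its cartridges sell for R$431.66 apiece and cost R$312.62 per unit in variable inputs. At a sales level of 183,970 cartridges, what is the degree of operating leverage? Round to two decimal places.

1.83

Contribution at this volume is 183,970 × R$119.04 = R$21,899,788.80.
Subtracting fixed costs: EBIT = R$21,899,788.80 − R$9,926,300 = R$11,973,488.80.
Degree of operating leverage = R$21,899,788.80 / R$11,973,488.80 = 1.8290.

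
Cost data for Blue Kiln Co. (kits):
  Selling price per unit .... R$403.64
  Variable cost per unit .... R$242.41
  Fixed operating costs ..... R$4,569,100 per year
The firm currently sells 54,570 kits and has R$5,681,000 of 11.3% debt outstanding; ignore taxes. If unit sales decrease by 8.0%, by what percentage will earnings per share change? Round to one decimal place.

Contribution at this volume is 54,570 × R$161.23 = R$8,798,321.10.
Subtracting fixed costs: EBIT = R$8,798,321.10 − R$4,569,100 = R$4,229,221.10.
Interest = R$641,953.00, so EBIT − I = R$3,587,268.10.
Degree of combined leverage = contribution ÷ (EBIT − I) = R$8,798,321.10 ÷ R$3,587,268.10 = 2.4527.
%ΔEPS = DCL × %ΔSales = 2.4527 × -8.0% = -19.6%.

-19.6%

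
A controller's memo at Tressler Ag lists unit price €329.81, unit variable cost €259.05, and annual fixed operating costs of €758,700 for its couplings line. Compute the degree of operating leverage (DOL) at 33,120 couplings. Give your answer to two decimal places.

Total contribution margin = 33,120 × €70.76 = €2,343,571.20.
Subtracting fixed costs: EBIT = €2,343,571.20 − €758,700 = €1,584,871.20.
So DOL = total CM / EBIT = €2,343,571.20 / €1,584,871.20 = 1.4787.

1.48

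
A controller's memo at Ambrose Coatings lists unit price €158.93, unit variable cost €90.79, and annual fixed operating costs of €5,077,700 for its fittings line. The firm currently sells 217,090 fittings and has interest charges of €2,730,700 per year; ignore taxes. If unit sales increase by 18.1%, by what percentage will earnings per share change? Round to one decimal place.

+38.3%

Total contribution margin = 217,090 × €68.14 = €14,792,512.60.
EBIT = €14,792,512.60 − €5,077,700 = €9,714,812.60.
After interest of €2,730,700.00, pre-tax earnings = €6,984,112.60.
Degree of combined leverage = contribution ÷ (EBIT − I) = €14,792,512.60 ÷ €6,984,112.60 = 2.1180.
%ΔEPS = DCL × %ΔSales = 2.1180 × +18.1% = +38.3%.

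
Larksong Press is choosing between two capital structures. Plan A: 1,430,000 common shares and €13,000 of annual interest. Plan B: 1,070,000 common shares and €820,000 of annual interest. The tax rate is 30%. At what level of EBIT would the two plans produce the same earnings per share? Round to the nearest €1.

€3,218,583

At indifference, (EBIT − 13,000)(1 − t)/1,430,000 = (EBIT − 820,000)(1 − t)/1,070,000.
The (1 − t) factor cancels: (EBIT − 13,000) × 1,070,000 = (EBIT − 820,000) × 1,430,000.
EBIT × (1,430,000 − 1,070,000) = 820,000 × 1,430,000 − 13,000 × 1,070,000 = 1,158,690,000,000, so EBIT = 1,158,690,000,000 ÷ 360,000 = 3,218,583.33.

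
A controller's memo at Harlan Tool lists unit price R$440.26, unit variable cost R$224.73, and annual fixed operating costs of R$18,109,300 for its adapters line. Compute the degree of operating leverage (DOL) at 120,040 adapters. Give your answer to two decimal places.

3.33

Contribution at this volume is 120,040 × R$215.53 = R$25,872,221.20.
EBIT = R$25,872,221.20 − R$18,109,300 = R$7,762,921.20.
So DOL = total CM / EBIT = R$25,872,221.20 / R$7,762,921.20 = 3.3328.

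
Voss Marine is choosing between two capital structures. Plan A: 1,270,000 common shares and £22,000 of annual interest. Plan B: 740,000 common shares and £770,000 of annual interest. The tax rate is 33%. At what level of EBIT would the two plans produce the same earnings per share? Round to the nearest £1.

£1,814,377

Set EPS_A = EPS_B: (EBIT − £22,000)(1 − 0.33) ÷ 1,270,000 = (EBIT − £770,000)(1 − 0.33) ÷ 740,000.
Cancelling (1 − t) and cross-multiplying: 740,000·(EBIT − 22,000) = 1,270,000·(EBIT − 770,000).
EBIT × (1,270,000 − 740,000) = 770,000 × 1,270,000 − 22,000 × 740,000 = 961,620,000,000, so EBIT = 961,620,000,000 ÷ 530,000 = 1,814,377.36.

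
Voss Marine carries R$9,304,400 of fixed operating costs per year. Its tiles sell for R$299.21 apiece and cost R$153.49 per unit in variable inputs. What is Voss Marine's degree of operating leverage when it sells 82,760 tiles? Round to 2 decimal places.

4.38

Total contribution margin = 82,760 × R$145.72 = R$12,059,787.20.
Operating income = contribution − fixed costs = R$12,059,787.20 − R$9,304,400 = R$2,755,387.20.
DOL = contribution ÷ EBIT = R$12,059,787.20 ÷ R$2,755,387.20 = 4.3768.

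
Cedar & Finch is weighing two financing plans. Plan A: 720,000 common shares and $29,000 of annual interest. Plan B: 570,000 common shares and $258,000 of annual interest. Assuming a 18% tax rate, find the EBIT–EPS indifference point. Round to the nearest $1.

Set EPS_A = EPS_B: (EBIT − $29,000)(1 − 0.18) ÷ 720,000 = (EBIT − $258,000)(1 − 0.18) ÷ 570,000.
The (1 − t) factor cancels: (EBIT − 29,000) × 570,000 = (EBIT − 258,000) × 720,000.
Solving, EBIT = (258,000·720,000 − 29,000·570,000) / (720,000 − 570,000) = 169,230,000,000 / 150,000 = 1,128,200.00.

$1,128,200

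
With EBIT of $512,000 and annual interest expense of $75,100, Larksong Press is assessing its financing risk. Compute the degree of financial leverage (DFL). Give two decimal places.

1.17

Interest = $75,100.00.
Degree of financial leverage = EBIT / (EBIT − interest) = $512,000 / $436,900.00 = 1.1719.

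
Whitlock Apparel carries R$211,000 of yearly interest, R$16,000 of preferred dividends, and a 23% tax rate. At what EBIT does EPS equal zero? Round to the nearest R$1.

R$231,779

Preferred dividends are paid after tax, so their pre-tax equivalent is R$16,000 ÷ (1 − 0.23) = R$20,779.22.
Financial break-even EBIT = interest + D_p ÷ (1 − t) = R$211,000 + R$20,779.22 = R$231,779.22.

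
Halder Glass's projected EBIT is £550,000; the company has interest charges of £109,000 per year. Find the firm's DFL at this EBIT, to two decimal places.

1.25

Annual interest charges come to £109,000.00.
DFL = EBIT ÷ (EBIT − I) = £550,000 ÷ (£550,000 − £109,000.00) = £550,000 ÷ £441,000.00 = 1.2472.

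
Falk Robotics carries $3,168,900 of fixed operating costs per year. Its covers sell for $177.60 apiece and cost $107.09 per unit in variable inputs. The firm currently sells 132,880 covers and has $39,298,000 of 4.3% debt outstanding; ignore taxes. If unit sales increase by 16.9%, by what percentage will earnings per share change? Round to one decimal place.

Total contribution margin = 132,880 × $70.51 = $9,369,368.80.
Operating income = contribution − fixed costs = $9,369,368.80 − $3,168,900 = $6,200,468.80.
After interest of $1,689,814.00, pre-tax earnings = $4,510,654.80.
DCL = total CM / (EBIT − I) = $9,369,368.80 / $4,510,654.80 = 2.0772.
EPS therefore changes by 2.0772 × (+16.9%) = +35.1%.

+35.1%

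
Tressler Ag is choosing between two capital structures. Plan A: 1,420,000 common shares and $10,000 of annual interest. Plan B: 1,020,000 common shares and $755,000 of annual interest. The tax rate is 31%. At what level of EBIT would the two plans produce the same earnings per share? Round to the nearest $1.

$2,654,750

Set EPS_A = EPS_B: (EBIT − $10,000)(1 − 0.31) ÷ 1,420,000 = (EBIT − $755,000)(1 − 0.31) ÷ 1,020,000.
The (1 − t) factor cancels: (EBIT − 10,000) × 1,020,000 = (EBIT − 755,000) × 1,420,000.
Solving, EBIT = (755,000·1,420,000 − 10,000·1,020,000) / (1,420,000 − 1,020,000) = 1,061,900,000,000 / 400,000 = 2,654,750.00.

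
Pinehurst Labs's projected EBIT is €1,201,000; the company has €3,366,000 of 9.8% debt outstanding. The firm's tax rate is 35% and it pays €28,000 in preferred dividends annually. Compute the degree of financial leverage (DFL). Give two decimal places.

1.45

Annual interest charges come to €329,868.00.
Pre-tax preferred-dividend burden = €28,000 ÷ (1 − 0.35) = €43,076.92.
DFL = EBIT ÷ [EBIT − I − D_p/(1−t)] = €1,201,000 ÷ [€1,201,000 − €329,868.00 − €43,076.92] = €1,201,000 ÷ €828,055.08 = 1.4504.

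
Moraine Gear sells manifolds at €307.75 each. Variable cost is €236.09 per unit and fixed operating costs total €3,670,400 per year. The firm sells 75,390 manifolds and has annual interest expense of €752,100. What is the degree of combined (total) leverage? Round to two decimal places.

5.51

Contribution at this volume is 75,390 × €71.66 = €5,402,447.40.
Subtracting fixed costs: EBIT = €5,402,447.40 − €3,670,400 = €1,732,047.40. Interest = €752,100.00.
DOL = €5,402,447.40 ÷ €1,732,047.40 = 3.1191; DFL = €1,732,047.40 ÷ €979,947.40 = 1.7675.
DCL = DOL × DFL = 3.1191 × 1.7675 = 5.5130.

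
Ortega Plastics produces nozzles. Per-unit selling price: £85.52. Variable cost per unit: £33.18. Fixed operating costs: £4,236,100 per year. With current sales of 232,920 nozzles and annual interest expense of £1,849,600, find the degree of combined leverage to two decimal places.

Contribution at this volume is 232,920 × £52.34 = £12,191,032.80.
Subtracting fixed costs: EBIT = £12,191,032.80 − £4,236,100 = £7,954,932.80. Interest = £1,849,600.00, so EBIT − I = £6,105,332.80.
DCL = contribution ÷ (EBIT − I) = £12,191,032.80 ÷ £6,105,332.80 = 1.9968.

2.00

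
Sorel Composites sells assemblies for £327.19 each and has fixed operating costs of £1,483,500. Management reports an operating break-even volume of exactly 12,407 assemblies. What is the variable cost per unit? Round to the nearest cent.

£207.62

At break-even, FC = Q × (P − VC), so P − VC = £1,483,500 ÷ 12,407 = £119.5696.
Hence VC = price − CM = £327.19 − £119.5696 = £207.62.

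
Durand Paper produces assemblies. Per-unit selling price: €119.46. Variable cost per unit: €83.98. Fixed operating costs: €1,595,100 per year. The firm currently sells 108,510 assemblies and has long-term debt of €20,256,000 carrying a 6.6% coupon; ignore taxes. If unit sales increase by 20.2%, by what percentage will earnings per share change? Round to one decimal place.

+84.7%

Total contribution margin = 108,510 × €35.48 = €3,849,934.80.
Subtracting fixed costs: EBIT = €3,849,934.80 − €1,595,100 = €2,254,834.80.
Interest = €1,336,896.00, so EBIT − I = €917,938.80.
Degree of combined leverage = contribution ÷ (EBIT − I) = €3,849,934.80 ÷ €917,938.80 = 4.1941.
%ΔEPS = DCL × %ΔSales = 4.1941 × +20.2% = +84.7%.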